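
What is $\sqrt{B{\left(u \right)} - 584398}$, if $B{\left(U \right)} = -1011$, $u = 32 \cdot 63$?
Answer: $i \sqrt{585409} \approx 765.12 i$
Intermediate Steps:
$u = 2016$
$\sqrt{B{\left(u \right)} - 584398} = \sqrt{-1011 - 584398} = \sqrt{-585409} = i \sqrt{585409}$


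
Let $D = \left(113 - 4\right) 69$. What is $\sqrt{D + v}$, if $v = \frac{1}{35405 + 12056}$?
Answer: $\frac{\sqrt{16941402431902}}{47461} \approx 86.724$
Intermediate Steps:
$D = 7521$ ($D = 109 \cdot 69 = 7521$)
$v = \frac{1}{47461} \approx 2.107 \cdot 10^{-5}$
$\sqrt{D + v} = \sqrt{7521 + \frac{1}{47461}} = \sqrt{\frac{356954182}{47461}} = \frac{\sqrt{16941402431902}}{47461}$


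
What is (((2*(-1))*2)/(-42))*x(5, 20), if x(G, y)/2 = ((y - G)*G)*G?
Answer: 500/7 ≈ 71.429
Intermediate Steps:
x(G, y) = 2*G²*(y - G) (x(G, y) = 2*(((y - G)*G)*G) = 2*((G*(y - G))*G) = 2*(G²*(y - G)) = 2*G²*(y - G))
(((2*(-1))*2)/(-42))*x(5, 20) = (((2*(-1))*2)/(-42))*(2*5²*(20 - 1*5)) = (-2*2*(-1/42))*(2*25*(20 - 5)) = (-4*(-1/42))*(2*25*15) = (2/21)*750 = 500/7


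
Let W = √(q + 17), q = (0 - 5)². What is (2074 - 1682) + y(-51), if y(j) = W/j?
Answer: 392 - √42/51 ≈ 391.87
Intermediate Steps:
q = 25 (q = (-5)² = 25)
W = √42 (W = √(25 + 17) = √42 ≈ 6.4807)
y(j) = √42/j
(2074 - 1682) + y(-51) = (2074 - 1682) + √42/(-51) = 392 + √42*(-1/51) = 392 - √42/51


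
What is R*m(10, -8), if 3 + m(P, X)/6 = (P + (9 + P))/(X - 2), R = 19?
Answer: -3363/5 ≈ -672.60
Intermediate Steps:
m(P, X) = -18 + 6*(9 + 2*P)/(-2 + X) (m(P, X) = -18 + 6*((P + (9 + P))/(X - 2)) = -18 + 6*((9 + 2*P)/(-2 + X)) = -18 + 6*(9 + 2*P)/(-2 + X))
R*m(10, -8) = 19*(6*(15 - 3*(-8) + 2*10)/(-2 - 8)) = 19*(6*(15 + 24 + 20)/(-10)) = 19*(6*(-⅒)*59) = 19*(-177/5) = -3363/5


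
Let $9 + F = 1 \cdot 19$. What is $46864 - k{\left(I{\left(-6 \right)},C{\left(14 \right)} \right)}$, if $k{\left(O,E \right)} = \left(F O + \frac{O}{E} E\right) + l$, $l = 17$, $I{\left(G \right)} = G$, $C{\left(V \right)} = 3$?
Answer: $46913$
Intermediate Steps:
$F = 10$ ($F = -9 + 1 \cdot 19 = -9 + 19 = 10$)
$k{\left(O,E \right)} = 17 + 11 O$ ($k{\left(O,E \right)} = \left(10 O + \frac{O}{E} E\right) + 17 = \left(10 O + O\right) + 17 = 11 O + 17 = 17 + 11 O$)
$46864 - k{\left(I{\left(-6 \right)},C{\left(14 \right)} \right)} = 46864 - \left(17 + 11 \left(-6\right)\right) = 46864 - \left(17 - 66\right) = 46864 - -49 = 46864 + 49 = 46913$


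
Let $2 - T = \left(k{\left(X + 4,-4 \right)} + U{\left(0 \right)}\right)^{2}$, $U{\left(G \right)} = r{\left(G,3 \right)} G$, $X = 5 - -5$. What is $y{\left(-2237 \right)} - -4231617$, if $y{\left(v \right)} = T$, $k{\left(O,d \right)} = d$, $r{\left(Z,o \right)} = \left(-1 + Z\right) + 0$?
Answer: $4231603$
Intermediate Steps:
$X = 10$ ($X = 5 + 5 = 10$)
$r{\left(Z,o \right)} = -1 + Z$
$U{\left(G \right)} = G \left(-1 + G\right)$ ($U{\left(G \right)} = \left(-1 + G\right) G = G \left(-1 + G\right)$)
$T = -14$ ($T = 2 - \left(-4 + 0 \left(-1 + 0\right)\right)^{2} = 2 - \left(-4 + 0 \left(-1\right)\right)^{2} = 2 - \left(-4 + 0\right)^{2} = 2 - \left(-4\right)^{2} = 2 - 16 = -14$)
$y{\left(v \right)} = -14$
$y{\left(-2237 \right)} - -4231617 = -14 - -4231617 = -14 + 4231617 = 4231603$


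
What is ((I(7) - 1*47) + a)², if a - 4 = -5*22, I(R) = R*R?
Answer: 10816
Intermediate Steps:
I(R) = R²
a = -106 (a = 4 - 5*22 = 4 - 110 = -106)
((I(7) - 1*47) + a)² = ((7² - 1*47) - 106)² = ((49 - 47) - 106)² = (2 - 106)² = (-104)² = 10816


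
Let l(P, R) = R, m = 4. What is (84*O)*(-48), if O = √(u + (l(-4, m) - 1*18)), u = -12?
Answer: -4032*I*√26 ≈ -20559.0*I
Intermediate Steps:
O = I*√26 (O = √(-12 + (4 - 1*18)) = √(-12 + (4 - 18)) = √(-12 - 14) = √(-26) = I*√26 ≈ 5.099*I)
(84*O)*(-48) = (84*(I*√26))*(-48) = (84*I*√26)*(-48) = -4032*I*√26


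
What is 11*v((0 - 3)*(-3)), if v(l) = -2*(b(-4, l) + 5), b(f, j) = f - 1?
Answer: 0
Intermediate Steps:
b(f, j) = -1 + f
v(l) = 0 (v(l) = -2*((-1 - 4) + 5) = -2*(-5 + 5) = -2*0 = 0)
11*v((0 - 3)*(-3)) = 11*0 = 0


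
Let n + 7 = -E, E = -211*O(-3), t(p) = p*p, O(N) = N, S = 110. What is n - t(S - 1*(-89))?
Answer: -40241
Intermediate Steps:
t(p) = p**2
E = 633 (E = -211*(-3) = 633)
n = -640 (n = -7 - 1*633 = -7 - 633 = -640)
n - t(S - 1*(-89)) = -640 - (110 - 1*(-89))**2 = -640 - (110 + 89)**2 = -640 - 1*199**2 = -640 - 1*39601 = -640 - 39601 = -40241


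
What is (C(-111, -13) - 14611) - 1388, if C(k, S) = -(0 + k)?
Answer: -15888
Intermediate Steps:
C(k, S) = -k
(C(-111, -13) - 14611) - 1388 = (-1*(-111) - 14611) - 1388 = (111 - 14611) - 1388 = -14500 - 1388 = -15888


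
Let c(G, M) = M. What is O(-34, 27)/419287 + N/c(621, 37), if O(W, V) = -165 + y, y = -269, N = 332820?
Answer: 139547083282/15513619 ≈ 8995.1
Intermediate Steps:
O(W, V) = -434 (O(W, V) = -165 - 269 = -434)
O(-34, 27)/419287 + N/c(621, 37) = -434/419287 + 332820/37 = 139547083282/15513619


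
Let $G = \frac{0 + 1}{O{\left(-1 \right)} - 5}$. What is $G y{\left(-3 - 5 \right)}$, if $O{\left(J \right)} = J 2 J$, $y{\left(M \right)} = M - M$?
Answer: $0$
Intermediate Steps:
$y{\left(M \right)} = 0$
$O{\left(J \right)} = 2 J^{2}$ ($O{\left(J \right)} = 2 J J = 2 J^{2}$)
$G = - \frac{1}{3}$ ($G = \frac{0 + 1}{2 \left(-1\right)^{2} - 5} = 1 \frac{1}{2 \cdot 1 - 5} = 1 \frac{1}{2 - 5} = 1 \frac{1}{-3} = 1 \left(- \frac{1}{3}\right) = - \frac{1}{3} \approx -0.33333$)
$G y{\left(-3 - 5 \right)} = \left(- \frac{1}{3}\right) 0 = 0$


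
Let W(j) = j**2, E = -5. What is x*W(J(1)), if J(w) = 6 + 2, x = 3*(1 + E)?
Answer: -768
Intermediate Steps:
x = -12 (x = 3*(1 - 5) = 3*(-4) = -12)
J(w) = 8
x*W(J(1)) = -12*8**2 = -12*64 = -768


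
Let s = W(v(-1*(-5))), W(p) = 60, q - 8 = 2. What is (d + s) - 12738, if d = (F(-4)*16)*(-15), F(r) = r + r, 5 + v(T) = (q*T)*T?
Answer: -10758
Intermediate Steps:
q = 10 (q = 8 + 2 = 10)
v(T) = -5 + 10*T² (v(T) = -5 + (10*T)*T = -5 + 10*T²)
s = 60
F(r) = 2*r
d = 1920 (d = ((2*(-4))*16)*(-15) = -8*16*(-15) = -128*(-15) = 1920)
(d + s) - 12738 = (1920 + 60) - 12738 = 1980 - 12738 = -10758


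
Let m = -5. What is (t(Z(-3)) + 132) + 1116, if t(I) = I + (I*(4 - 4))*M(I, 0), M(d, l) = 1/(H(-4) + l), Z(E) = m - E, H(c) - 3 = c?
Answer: 1246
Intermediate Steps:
H(c) = 3 + c
Z(E) = -5 - E
M(d, l) = 1/(-1 + l) (M(d, l) = 1/((3 - 4) + l) = 1/(-1 + l))
t(I) = I (t(I) = I + (I*(4 - 4))/(-1 + 0) = I + (I*0)/(-1) = I + 0*(-1) = I + 0 = I)
(t(Z(-3)) + 132) + 1116 = ((-5 - 1*(-3)) + 132) + 1116 = ((-5 + 3) + 132) + 1116 = (-2 + 132) + 1116 = 130 + 1116 = 1246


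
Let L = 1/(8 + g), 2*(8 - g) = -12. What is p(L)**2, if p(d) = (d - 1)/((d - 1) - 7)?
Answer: 9/625 ≈ 0.014400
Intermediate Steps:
g = 14 (g = 8 - 1/2*(-12) = 8 + 6 = 14)
L = 1/22 (L = 1/(8 + 14) = 1/22 ≈ 0.045455)
p(d) = (-1 + d)/(-8 + d) (p(d) = (-1 + d)/((-1 + d) - 7) = (-1 + d)/(-8 + d))
p(L)**2 = ((-1 + 1/22)/(-8 + 1/22))**2 = (-21/22/(-175/22))**2 = (-22/175*(-21/22))**2 = (3/25)**2 = 9/625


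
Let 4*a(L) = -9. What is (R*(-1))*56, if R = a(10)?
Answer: 126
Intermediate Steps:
a(L) = -9/4 (a(L) = (1/4)*(-9) = -9/4)
R = -9/4 ≈ -2.2500
(R*(-1))*56 = -9/4*(-1)*56 = (9/4)*56 = 126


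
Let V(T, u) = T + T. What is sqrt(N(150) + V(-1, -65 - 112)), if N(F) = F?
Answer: 2*sqrt(37) ≈ 12.166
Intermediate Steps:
V(T, u) = 2*T
sqrt(N(150) + V(-1, -65 - 112)) = sqrt(150 + 2*(-1)) = sqrt(150 - 2) = sqrt(148) = 2*sqrt(37)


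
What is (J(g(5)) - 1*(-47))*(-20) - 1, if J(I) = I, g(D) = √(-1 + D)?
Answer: -981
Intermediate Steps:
(J(g(5)) - 1*(-47))*(-20) - 1 = (√(-1 + 5) - 1*(-47))*(-20) - 1 = (√4 + 47)*(-20) - 1 = (2 + 47)*(-20) - 1 = 49*(-20) - 1 = -980 - 1 = -981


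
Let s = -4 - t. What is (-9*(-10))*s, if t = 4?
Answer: -720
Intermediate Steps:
s = -8 (s = -4 - 1*4 = -4 - 4 = -8)
(-9*(-10))*s = -9*(-10)*(-8) = 90*(-8) = -720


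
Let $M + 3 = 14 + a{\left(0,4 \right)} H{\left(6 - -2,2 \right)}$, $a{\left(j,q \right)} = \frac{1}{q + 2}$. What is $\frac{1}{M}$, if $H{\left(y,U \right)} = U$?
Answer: $\frac{3}{34} \approx 0.088235$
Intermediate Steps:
$a{\left(j,q \right)} = \frac{1}{2 + q}$
$M = \frac{34}{3}$ ($M = -3 + \left(14 + \frac{1}{2 + 4} \cdot 2\right) = -3 + \left(14 + \frac{1}{6} \cdot 2\right) = -3 + \left(14 + \frac{1}{3}\right) = -3 + \frac{43}{3} = \frac{34}{3} \approx 11.333$)
$\frac{1}{M} = \frac{1}{\frac{34}{3}} = \frac{3}{34}$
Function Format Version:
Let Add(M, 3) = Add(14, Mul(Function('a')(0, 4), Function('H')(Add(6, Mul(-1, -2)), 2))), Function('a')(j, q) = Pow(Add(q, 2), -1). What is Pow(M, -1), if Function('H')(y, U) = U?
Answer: Rational(3, 34) ≈ 0.088235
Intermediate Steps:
Function('a')(j, q) = Pow(Add(2, q), -1)
M = Rational(34, 3) (M = Add(-3, Add(14, Mul(Pow(Add(2, 4), -1), 2))) = Add(-3, Add(14, Mul(Pow(6, -1), 2))) = Add(-3, Add(14, Mul(Rational(1, 6), 2))) = Add(-3, Add(14, Rational(1, 3))) = Add(-3, Rational(43, 3)) = Rational(34, 3) ≈ 11.333)
Pow(M, -1) = Pow(Rational(34, 3), -1) = Rational(3, 34)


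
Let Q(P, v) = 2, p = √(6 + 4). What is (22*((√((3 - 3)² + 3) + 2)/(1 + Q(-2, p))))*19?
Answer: 836/3 + 418*√3/3 ≈ 520.00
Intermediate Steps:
p = √10 ≈ 3.1623
(22*((√((3 - 3)² + 3) + 2)/(1 + Q(-2, p))))*19 = (22*((√((3 - 3)² + 3) + 2)/(1 + 2)))*19 = (22*((√(0² + 3) + 2)/3))*19 = (22*((√(0 + 3) + 2)*(⅓)))*19 = (22*((√3 + 2)*(⅓)))*19 = (22*((2 + √3)*(⅓)))*19 = (22*(⅔ + √3/3))*19 = (44/3 + 22*√3/3)*19 = 836/3 + 418*√3/3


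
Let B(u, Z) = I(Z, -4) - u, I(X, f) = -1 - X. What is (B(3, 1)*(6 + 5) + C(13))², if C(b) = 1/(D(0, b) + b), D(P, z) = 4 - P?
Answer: 872356/289 ≈ 3018.5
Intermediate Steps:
B(u, Z) = -1 - Z - u (B(u, Z) = (-1 - Z) - u = -1 - Z - u)
C(b) = 1/(4 + b) (C(b) = 1/((4 - 1*0) + b) = 1/((4 + 0) + b) = 1/(4 + b))
(B(3, 1)*(6 + 5) + C(13))² = ((-1 - 1*1 - 1*3)*(6 + 5) + 1/(4 + 13))² = ((-1 - 1 - 3)*11 + 1/17)² = (-5*11 + 1/17)² = (-55 + 1/17)² = (-934/17)² = 872356/289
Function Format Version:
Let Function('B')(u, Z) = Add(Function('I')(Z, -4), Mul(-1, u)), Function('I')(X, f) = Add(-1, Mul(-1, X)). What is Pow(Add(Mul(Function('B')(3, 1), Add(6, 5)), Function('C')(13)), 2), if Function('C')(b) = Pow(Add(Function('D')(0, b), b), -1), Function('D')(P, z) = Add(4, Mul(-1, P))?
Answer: Rational(872356, 289) ≈ 3018.5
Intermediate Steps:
Function('B')(u, Z) = Add(-1, Mul(-1, Z), Mul(-1, u)) (Function('B')(u, Z) = Add(Add(-1, Mul(-1, Z)), Mul(-1, u)) = Add(-1, Mul(-1, Z), Mul(-1, u)))
Function('C')(b) = Pow(Add(4, b), -1) (Function('C')(b) = Pow(Add(Add(4, Mul(-1, 0)), b), -1) = Pow(Add(Add(4, 0), b), -1) = Pow(Add(4, b), -1))
Pow(Add(Mul(Function('B')(3, 1), Add(6, 5)), Function('C')(13)), 2) = Pow(Add(Mul(Add(-1, Mul(-1, 1), Mul(-1, 3)), Add(6, 5)), Pow(Add(4, 13), -1)), 2) = Pow(Add(Mul(Add(-1, -1, -3), 11), Pow(17, -1)), 2) = Pow(Add(Mul(-5, 11), Rational(1, 17)), 2) = Pow(Add(-55, Rational(1, 17)), 2) = Pow(Rational(-934, 17), 2) = Rational(872356, 289)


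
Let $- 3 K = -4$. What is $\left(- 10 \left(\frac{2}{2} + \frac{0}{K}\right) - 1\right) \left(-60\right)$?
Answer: $660$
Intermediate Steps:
$K = \frac{4}{3}$ ($K = \left(- \frac{1}{3}\right) \left(-4\right) = \frac{4}{3} \approx 1.3333$)
$\left(- 10 \left(\frac{2}{2} + \frac{0}{K}\right) - 1\right) \left(-60\right) = \left(- 10 \left(\frac{2}{2} + \frac{0}{\frac{4}{3}}\right) - 1\right) \left(-60\right) = \left(- 10 \left(2 \cdot \frac{1}{2} + 0 \cdot \frac{3}{4}\right) - 1\right) \left(-60\right) = \left(- 10 \left(1 + 0\right) - 1\right) \left(-60\right) = \left(\left(-10\right) 1 - 1\right) \left(-60\right) = \left(-10 - 1\right) \left(-60\right) = \left(-11\right) \left(-60\right) = 660$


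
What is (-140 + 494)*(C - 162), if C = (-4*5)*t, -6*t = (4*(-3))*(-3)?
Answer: -14868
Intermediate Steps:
t = -6 (t = -4*(-3)*(-3)/6 = -(-2)*(-3) = -⅙*36 = -6)
C = 120 (C = -4*5*(-6) = -20*(-6) = 120)
(-140 + 494)*(C - 162) = (-140 + 494)*(120 - 162) = 354*(-42) = -14868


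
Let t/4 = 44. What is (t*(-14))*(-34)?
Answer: 83776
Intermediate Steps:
t = 176 (t = 4*44 = 176)
(t*(-14))*(-34) = (176*(-14))*(-34) = -2464*(-34) = 83776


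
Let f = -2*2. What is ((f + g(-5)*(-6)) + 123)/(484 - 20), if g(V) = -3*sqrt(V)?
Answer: 119/464 + 9*I*sqrt(5)/232 ≈ 0.25647 + 0.086744*I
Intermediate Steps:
f = -4
((f + g(-5)*(-6)) + 123)/(484 - 20) = ((-4 - 3*I*sqrt(5)*(-6)) + 123)/(484 - 20) = ((-4 - 3*I*sqrt(5)*(-6)) + 123)/464 = ((-4 - 3*I*sqrt(5)*(-6)) + 123)*(1/464) = ((-4 + 18*I*sqrt(5)) + 123)*(1/464) = (119 + 18*I*sqrt(5))*(1/464) = 119/464 + 9*I*sqrt(5)/232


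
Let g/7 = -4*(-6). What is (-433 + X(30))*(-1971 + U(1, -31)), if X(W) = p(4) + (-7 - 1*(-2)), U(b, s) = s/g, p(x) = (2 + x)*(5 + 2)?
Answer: 10928247/14 ≈ 7.8059e+5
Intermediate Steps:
g = 168 (g = 7*(-4*(-6)) = 7*24 = 168)
p(x) = 14 + 7*x (p(x) = (2 + x)*7 = 14 + 7*x)
U(b, s) = s/168
X(W) = 37 (X(W) = (14 + 7*4) + (-7 - 1*(-2)) = (14 + 28) + (-7 + 2) = 42 - 5 = 37)
(-433 + X(30))*(-1971 + U(1, -31)) = (-433 + 37)*(-1971 + (1/168)*(-31)) = -396*(-1971 - 31/168) = -396*(-331159/168) = 10928247/14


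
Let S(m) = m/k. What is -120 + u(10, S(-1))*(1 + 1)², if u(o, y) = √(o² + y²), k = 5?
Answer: -120 + 4*√2501/5 ≈ -79.992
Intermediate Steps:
S(m) = m/5
-120 + u(10, S(-1))*(1 + 1)² = -120 + √(10² + ((⅕)*(-1))²)*(1 + 1)² = -120 + √(100 + (-⅕)²)*2² = -120 + √(100 + 1/25)*4 = -120 + √(2501/25)*4 = -120 + (√2501/5)*4 = -120 + 4*√2501/5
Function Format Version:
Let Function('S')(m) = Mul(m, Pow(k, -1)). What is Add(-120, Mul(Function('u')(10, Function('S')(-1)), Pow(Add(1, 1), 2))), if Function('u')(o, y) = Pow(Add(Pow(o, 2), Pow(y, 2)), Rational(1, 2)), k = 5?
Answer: Add(-120, Mul(Rational(4, 5), Pow(2501, Rational(1, 2)))) ≈ -79.992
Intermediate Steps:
Function('S')(m) = Mul(Rational(1, 5), m) (Function('S')(m) = Mul(m, Pow(5, -1)) = Mul(m, Rational(1, 5)) = Mul(Rational(1, 5), m))
Add(-120, Mul(Function('u')(10, Function('S')(-1)), Pow(Add(1, 1), 2))) = Add(-120, Mul(Pow(Add(Pow(10, 2), Pow(Mul(Rational(1, 5), -1), 2)), Rational(1, 2)), Pow(Add(1, 1), 2))) = Add(-120, Mul(Pow(Add(100, Pow(Rational(-1, 5), 2)), Rational(1, 2)), Pow(2, 2))) = Add(-120, Mul(Pow(Add(100, Rational(1, 25)), Rational(1, 2)), 4)) = Add(-120, Mul(Pow(Rational(2501, 25), Rational(1, 2)), 4)) = Add(-120, Mul(Mul(Rational(1, 5), Pow(2501, Rational(1, 2))), 4)) = Add(-120, Mul(Rational(4, 5), Pow(2501, Rational(1, 2))))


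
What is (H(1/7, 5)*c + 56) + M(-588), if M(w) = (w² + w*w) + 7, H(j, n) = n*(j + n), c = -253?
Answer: 4795317/7 ≈ 6.8505e+5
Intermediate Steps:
M(w) = 7 + 2*w² (M(w) = (w² + w²) + 7 = 2*w² + 7 = 7 + 2*w²)
(H(1/7, 5)*c + 56) + M(-588) = ((5*(1/7 + 5))*(-253) + 56) + (7 + 2*(-588)²) = ((5*(⅐ + 5))*(-253) + 56) + (7 + 2*345744) = ((5*(36/7))*(-253) + 56) + (7 + 691488) = ((180/7)*(-253) + 56) + 691495 = (-45540/7 + 56) + 691495 = -45148/7 + 691495 = 4795317/7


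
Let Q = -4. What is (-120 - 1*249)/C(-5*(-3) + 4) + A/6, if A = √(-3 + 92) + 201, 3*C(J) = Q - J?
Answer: 3755/46 + √89/6 ≈ 83.203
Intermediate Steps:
C(J) = -4/3 - J/3 (C(J) = (-4 - J)/3 = -4/3 - J/3)
A = 201 + √89 (A = √89 + 201 = 201 + √89 ≈ 210.43)
(-120 - 1*249)/C(-5*(-3) + 4) + A/6 = (-120 - 1*249)/(-4/3 - (-5*(-3) + 4)/3) + (201 + √89)/6 = (-120 - 249)/(-4/3 - (15 + 4)/3) + (201 + √89)*(⅙) = -369/(-4/3 - ⅓*19) + (67/2 + √89/6) = -369/(-4/3 - 19/3) + (67/2 + √89/6) = -369/(-23/3) + (67/2 + √89/6) = -369*(-3/23) + (67/2 + √89/6) = 1107/23 + (67/2 + √89/6) = 3755/46 + √89/6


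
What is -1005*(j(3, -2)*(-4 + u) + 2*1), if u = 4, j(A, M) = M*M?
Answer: -2010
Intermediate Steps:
j(A, M) = M**2
-1005*(j(3, -2)*(-4 + u) + 2*1) = -1005*((-2)**2*(-4 + 4) + 2*1) = -1005*(4*0 + 2) = -1005*(0 + 2) = -1005*2 = -2010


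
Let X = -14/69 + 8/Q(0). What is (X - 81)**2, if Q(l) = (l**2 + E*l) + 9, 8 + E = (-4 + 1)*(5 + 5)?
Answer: 276390625/42849 ≈ 6450.3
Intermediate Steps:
E = -38 (E = -8 + (-4 + 1)*(5 + 5) = -8 - 3*10 = -8 - 30 = -38)
Q(l) = 9 + l**2 - 38*l (Q(l) = (l**2 - 38*l) + 9 = 9 + l**2 - 38*l)
X = 142/207 (X = -14/69 + 8/(9 + 0**2 - 38*0) = -14*1/69 + 8/(9 + 0 + 0) = -14/69 + 8/9 = 142/207 ≈ 0.68599)
(X - 81)**2 = (142/207 - 81)**2 = (-16625/207)**2 = 276390625/42849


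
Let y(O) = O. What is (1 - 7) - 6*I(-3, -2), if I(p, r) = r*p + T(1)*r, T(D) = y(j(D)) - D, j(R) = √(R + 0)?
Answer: -42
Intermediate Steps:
j(R) = √R
T(D) = √D - D
I(p, r) = p*r (I(p, r) = r*p + (√1 - 1*1)*r = p*r + (1 - 1)*r = p*r + 0*r = p*r + 0 = p*r)
(1 - 7) - 6*I(-3, -2) = (1 - 7) - (-18)*(-2) = -6 - 6*6 = -6 - 36 = -42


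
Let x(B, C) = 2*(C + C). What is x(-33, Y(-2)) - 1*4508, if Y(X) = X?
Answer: -4516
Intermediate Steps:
x(B, C) = 4*C (x(B, C) = 2*(2*C) = 4*C)
x(-33, Y(-2)) - 1*4508 = 4*(-2) - 1*4508 = -8 - 4508 = -4516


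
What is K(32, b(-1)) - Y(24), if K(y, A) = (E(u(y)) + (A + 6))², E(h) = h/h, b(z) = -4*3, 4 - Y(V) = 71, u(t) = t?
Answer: 92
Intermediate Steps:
Y(V) = -67 (Y(V) = 4 - 1*71 = 4 - 71 = -67)
b(z) = -12
E(h) = 1
K(y, A) = (7 + A)² (K(y, A) = (1 + (A + 6))² = (1 + (6 + A))² = (7 + A)²)
K(32, b(-1)) - Y(24) = (7 - 12)² - 1*(-67) = (-5)² + 67 = 25 + 67 = 92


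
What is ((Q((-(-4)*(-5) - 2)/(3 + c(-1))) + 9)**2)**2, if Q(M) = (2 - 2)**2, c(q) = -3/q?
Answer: 6561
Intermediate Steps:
Q(M) = 0 (Q(M) = 0**2 = 0)
((Q((-(-4)*(-5) - 2)/(3 + c(-1))) + 9)**2)**2 = ((0 + 9)**2)**2 = (9**2)**2 = 81**2 = 6561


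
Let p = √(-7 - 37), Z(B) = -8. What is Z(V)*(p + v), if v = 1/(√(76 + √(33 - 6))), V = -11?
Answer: (-8 - 16*√(-836 - 33*√3))/√(76 + 3*√3) ≈ -0.88781 - 53.066*I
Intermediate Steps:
p = 2*I*√11 (p = √(-44) = 2*I*√11 ≈ 6.6332*I)
v = (76 + 3*√3)^(-½) (v = 1/(√(76 + √27)) = 1/(√(76 + 3*√3)) = (76 + 3*√3)^(-½) ≈ 0.11098)
Z(V)*(p + v) = -8*(2*I*√11 + (76 + 3*√3)^(-½)) = -8*((76 + 3*√3)^(-½) + 2*I*√11) = -8/√(76 + 3*√3) - 16*I*√11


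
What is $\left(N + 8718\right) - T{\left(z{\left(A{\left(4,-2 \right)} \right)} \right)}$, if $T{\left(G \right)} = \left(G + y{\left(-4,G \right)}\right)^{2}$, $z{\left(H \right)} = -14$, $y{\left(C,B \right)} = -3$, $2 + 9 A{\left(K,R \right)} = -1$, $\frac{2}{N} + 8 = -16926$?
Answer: $\frac{71368342}{8467} \approx 8429.0$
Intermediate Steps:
$N = - \frac{1}{8467}$ ($N = \frac{2}{-8 - 16926} = \frac{2}{-16934} = 2 \left(- \frac{1}{16934}\right) = - \frac{1}{8467} \approx -0.00011811$)
$A{\left(K,R \right)} = - \frac{1}{3}$ ($A{\left(K,R \right)} = - \frac{2}{9} + \frac{1}{9} \left(-1\right) = - \frac{2}{9} - \frac{1}{9} = - \frac{1}{3}$)
$T{\left(G \right)} = \left(-3 + G\right)^{2}$ ($T{\left(G \right)} = \left(G - 3\right)^{2} = \left(-3 + G\right)^{2}$)
$\left(N + 8718\right) - T{\left(z{\left(A{\left(4,-2 \right)} \right)} \right)} = \left(- \frac{1}{8467} + 8718\right) - \left(-3 - 14\right)^{2} = \frac{73815305}{8467} - \left(-17\right)^{2} = \frac{73815305}{8467} - 289 = \frac{71368342}{8467}$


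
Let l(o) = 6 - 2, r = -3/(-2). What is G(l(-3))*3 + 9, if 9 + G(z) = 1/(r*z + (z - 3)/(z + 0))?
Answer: -438/25 ≈ -17.520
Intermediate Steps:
r = 3/2 (r = -3*(-1/2) = 3/2 ≈ 1.5000)
l(o) = 4
G(z) = -9 + 1/(3*z/2 + (-3 + z)/z) (G(z) = -9 + 1/(3*z/2 + (z - 3)/(z + 0)) = -9 + 1/(3*z/2 + (-3 + z)/z))
G(l(-3))*3 + 9 = ((54 - 27*4**2 - 16*4)/(-6 + 2*4 + 3*4**2))*3 + 9 = ((54 - 27*16 - 64)/(-6 + 8 + 3*16))*3 + 9 = ((54 - 432 - 64)/(-6 + 8 + 48))*3 + 9 = (-442/50)*3 + 9 = ((1/50)*(-442))*3 + 9 = -221/25*3 + 9 = -663/25 + 9 = -438/25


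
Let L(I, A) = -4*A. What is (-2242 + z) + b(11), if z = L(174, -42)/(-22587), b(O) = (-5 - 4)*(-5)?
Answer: -16541269/7529 ≈ -2197.0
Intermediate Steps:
b(O) = 45 (b(O) = -9*(-5) = 45)
z = -56/7529 (z = -4*(-42)/(-22587) = 168*(-1/22587) = -56/7529 ≈ -0.0074379)
(-2242 + z) + b(11) = (-2242 - 56/7529) + 45 = -16880074/7529 + 45 = -16541269/7529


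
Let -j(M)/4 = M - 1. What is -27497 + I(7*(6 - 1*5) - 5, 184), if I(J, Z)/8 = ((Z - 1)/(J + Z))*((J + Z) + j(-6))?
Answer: -800191/31 ≈ -25813.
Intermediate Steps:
j(M) = 4 - 4*M (j(M) = -4*(M - 1) = -4*(-1 + M) = 4 - 4*M)
I(J, Z) = 8*(-1 + Z)*(28 + J + Z)/(J + Z) (I(J, Z) = 8*(((Z - 1)/(J + Z))*((J + Z) + (4 - 4*(-6)))) = 8*(((-1 + Z)/(J + Z))*((J + Z) + (4 + 24))) = 8*(((-1 + Z)/(J + Z))*((J + Z) + 28)) = 8*(((-1 + Z)/(J + Z))*(28 + J + Z)) = 8*((-1 + Z)*(28 + J + Z)/(J + Z)) = 8*(-1 + Z)*(28 + J + Z)/(J + Z))
-27497 + I(7*(6 - 1*5) - 5, 184) = -27497 + 8*(-28 + 184² - (7*(6 - 1*5) - 5) + 27*184 + (7*(6 - 1*5) - 5)*184)/((7*(6 - 1*5) - 5) + 184) = -27497 + 8*(-28 + 33856 - (7*(6 - 5) - 5) + 4968 + (7*(6 - 5) - 5)*184)/((7*(6 - 5) - 5) + 184) = -27497 + 8*(-28 + 33856 - (7*1 - 5) + 4968 + (7*1 - 5)*184)/((7*1 - 5) + 184) = -27497 + 8*(-28 + 33856 - (7 - 5) + 4968 + (7 - 5)*184)/((7 - 5) + 184) = -27497 + 8*(-28 + 33856 - 1*2 + 4968 + 2*184)/(2 + 184) = -27497 + 8*(-28 + 33856 - 2 + 4968 + 368)/186 = -27497 + 8*(1/186)*39162 = -27497 + 52216/31 = -800191/31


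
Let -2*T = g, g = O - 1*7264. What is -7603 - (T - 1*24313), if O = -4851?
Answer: 21305/2 ≈ 10653.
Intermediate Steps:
g = -12115 (g = -4851 - 1*7264 = -4851 - 7264 = -12115)
T = 12115/2 (T = -1/2*(-12115) = 12115/2 ≈ 6057.5)
-7603 - (T - 1*24313) = -7603 - (12115/2 - 1*24313) = -7603 - (12115/2 - 24313) = -7603 - 1*(-36511/2) = -7603 + 36511/2 = 21305/2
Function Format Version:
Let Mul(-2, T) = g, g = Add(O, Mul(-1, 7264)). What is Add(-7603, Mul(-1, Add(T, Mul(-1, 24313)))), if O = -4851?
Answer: Rational(21305, 2) ≈ 10653.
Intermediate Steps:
g = -12115 (g = Add(-4851, Mul(-1, 7264)) = Add(-4851, -7264) = -12115)
T = Rational(12115, 2) (T = Mul(Rational(-1, 2), -12115) = Rational(12115, 2) ≈ 6057.5)
Add(-7603, Mul(-1, Add(T, Mul(-1, 24313)))) = Add(-7603, Mul(-1, Add(Rational(12115, 2), Mul(-1, 24313)))) = Add(-7603, Mul(-1, Add(Rational(12115, 2), -24313))) = Add(-7603, Mul(-1, Rational(-36511, 2))) = Add(-7603, Rational(36511, 2)) = Rational(21305, 2)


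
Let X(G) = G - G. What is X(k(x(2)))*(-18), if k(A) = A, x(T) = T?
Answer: 0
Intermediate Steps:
X(G) = 0
X(k(x(2)))*(-18) = 0*(-18) = 0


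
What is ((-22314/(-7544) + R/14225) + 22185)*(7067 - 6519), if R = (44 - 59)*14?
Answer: 32620571476317/2682835 ≈ 1.2159e+7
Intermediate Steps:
R = -210 (R = -15*14 = -210)
((-22314/(-7544) + R/14225) + 22185)*(7067 - 6519) = ((-22314/(-7544) - 210/14225) + 22185)*(7067 - 6519) = ((-22314*(-1/7544) - 210*1/14225) + 22185)*548 = ((11157/3772 - 42/2845) + 22185)*548 = (31583241/10731340 + 22185)*548 = (238106361141/10731340)*548 = 32620571476317/2682835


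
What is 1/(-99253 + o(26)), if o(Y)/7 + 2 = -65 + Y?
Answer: -1/99540 ≈ -1.0046e-5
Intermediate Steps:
o(Y) = -469 + 7*Y (o(Y) = -14 + 7*(-65 + Y) = -14 + (-455 + 7*Y) = -469 + 7*Y)
1/(-99253 + o(26)) = 1/(-99253 + (-469 + 7*26)) = 1/(-99253 + (-469 + 182)) = 1/(-99253 - 287) = 1/(-99540) = -1/99540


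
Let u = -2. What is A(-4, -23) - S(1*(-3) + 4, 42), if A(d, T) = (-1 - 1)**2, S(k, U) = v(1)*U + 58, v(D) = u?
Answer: 30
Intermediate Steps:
v(D) = -2
S(k, U) = 58 - 2*U (S(k, U) = -2*U + 58 = 58 - 2*U)
A(d, T) = 4 (A(d, T) = (-2)**2 = 4)
A(-4, -23) - S(1*(-3) + 4, 42) = 4 - (58 - 2*42) = 4 - (58 - 84) = 4 - 1*(-26) = 4 + 26 = 30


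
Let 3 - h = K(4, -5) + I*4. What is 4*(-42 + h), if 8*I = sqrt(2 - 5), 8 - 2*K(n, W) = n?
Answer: -164 - 2*I*sqrt(3) ≈ -164.0 - 3.4641*I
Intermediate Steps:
K(n, W) = 4 - n/2
I = I*sqrt(3)/8 (I = sqrt(2 - 5)/8 = sqrt(-3)/8 = (I*sqrt(3))/8 = I*sqrt(3)/8 ≈ 0.21651*I)
h = 1 - I*sqrt(3)/2 (h = 3 - ((4 - 1/2*4) + (I*sqrt(3)/8)*4) = 3 - ((4 - 2) + I*sqrt(3)/2) = 3 - (2 + I*sqrt(3)/2) = 3 + (-2 - I*sqrt(3)/2) = 1 - I*sqrt(3)/2 ≈ 1.0 - 0.86602*I)
4*(-42 + h) = 4*(-42 + (1 - I*sqrt(3)/2)) = 4*(-41 - I*sqrt(3)/2) = -164 - 2*I*sqrt(3)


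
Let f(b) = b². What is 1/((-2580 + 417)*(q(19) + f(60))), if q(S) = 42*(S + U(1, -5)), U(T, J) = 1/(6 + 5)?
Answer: -11/104732460 ≈ -1.0503e-7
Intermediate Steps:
U(T, J) = 1/11
q(S) = 42/11 + 42*S (q(S) = 42*(S + 1/11) = 42*(1/11 + S) = 42/11 + 42*S)
1/((-2580 + 417)*(q(19) + f(60))) = 1/((-2580 + 417)*((42/11 + 42*19) + 60²)) = 1/(-2163*((42/11 + 798) + 3600)) = 1/(-2163*(8820/11 + 3600)) = 1/(-2163*48420/11) = 1/(-104732460/11) = -11/104732460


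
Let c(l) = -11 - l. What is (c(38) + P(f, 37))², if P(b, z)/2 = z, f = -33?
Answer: 625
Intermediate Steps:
P(b, z) = 2*z
(c(38) + P(f, 37))² = ((-11 - 1*38) + 2*37)² = ((-11 - 38) + 74)² = (-49 + 74)² = 25² = 625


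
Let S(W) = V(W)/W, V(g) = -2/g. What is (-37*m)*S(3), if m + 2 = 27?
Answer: 1850/9 ≈ 205.56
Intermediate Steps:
m = 25 (m = -2 + 27 = 25)
S(W) = -2/W² (S(W) = (-2/W)/W = -2/W²)
(-37*m)*S(3) = (-37*25)*(-2/3²) = -(-1850)/9 = -925*(-2/9) = 1850/9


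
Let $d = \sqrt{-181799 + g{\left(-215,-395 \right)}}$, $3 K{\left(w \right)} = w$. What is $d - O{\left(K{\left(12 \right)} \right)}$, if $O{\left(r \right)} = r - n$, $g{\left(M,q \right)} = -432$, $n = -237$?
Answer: $-241 + 7 i \sqrt{3719} \approx -241.0 + 426.89 i$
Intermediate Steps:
$K{\left(w \right)} = \frac{w}{3}$
$d = 7 i \sqrt{3719}$ ($d = \sqrt{-181799 - 432} = \sqrt{-182231} = 7 i \sqrt{3719} \approx 426.89 i$)
$O{\left(r \right)} = 237 + r$ ($O{\left(r \right)} = r - -237 = r + 237 = 237 + r$)
$d - O{\left(K{\left(12 \right)} \right)} = 7 i \sqrt{3719} - \left(237 + \frac{1}{3} \cdot 12\right) = 7 i \sqrt{3719} - \left(237 + 4\right) = 7 i \sqrt{3719} - 241 = -241 + 7 i \sqrt{3719}$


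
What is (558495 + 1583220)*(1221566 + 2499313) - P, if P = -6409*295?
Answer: 7969064258140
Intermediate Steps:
P = -1890655
(558495 + 1583220)*(1221566 + 2499313) - P = (558495 + 1583220)*(1221566 + 2499313) - 1*(-1890655) = 2141715*3720879 + 1890655 = 7969062367485 + 1890655 = 7969064258140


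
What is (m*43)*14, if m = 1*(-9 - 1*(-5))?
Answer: -2408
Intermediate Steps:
m = -4 (m = 1*(-9 + 5) = 1*(-4) = -4)
(m*43)*14 = -4*43*14 = -172*14 = -2408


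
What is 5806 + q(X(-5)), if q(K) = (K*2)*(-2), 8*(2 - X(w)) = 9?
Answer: 11605/2 ≈ 5802.5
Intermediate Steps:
X(w) = 7/8 (X(w) = 2 - 1/8*9 = 2 - 9/8 = 7/8)
q(K) = -4*K (q(K) = (2*K)*(-2) = -4*K)
5806 + q(X(-5)) = 5806 - 4*7/8 = 5806 - 7/2 = 11605/2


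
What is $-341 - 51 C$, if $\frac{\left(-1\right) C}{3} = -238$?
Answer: $-36755$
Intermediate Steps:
$C = 714$ ($C = \left(-3\right) \left(-238\right) = 714$)
$-341 - 51 C = -341 - 36414 = -36755$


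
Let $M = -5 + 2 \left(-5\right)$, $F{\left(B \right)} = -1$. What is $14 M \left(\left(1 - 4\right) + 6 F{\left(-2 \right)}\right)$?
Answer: $1890$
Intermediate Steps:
$M = -15$ ($M = -5 - 10 = -15$)
$14 M \left(\left(1 - 4\right) + 6 F{\left(-2 \right)}\right) = 14 \left(-15\right) \left(\left(1 - 4\right) + 6 \left(-1\right)\right) = - 210 \left(\left(1 - 4\right) - 6\right) = - 210 \left(-3 - 6\right) = \left(-210\right) \left(-9\right) = 1890$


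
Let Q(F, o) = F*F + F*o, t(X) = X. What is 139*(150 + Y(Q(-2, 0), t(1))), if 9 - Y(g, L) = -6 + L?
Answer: 22796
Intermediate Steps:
Q(F, o) = F² + F*o
Y(g, L) = 15 - L (Y(g, L) = 9 - (-6 + L) = 9 + (6 - L) = 15 - L)
139*(150 + Y(Q(-2, 0), t(1))) = 139*(150 + (15 - 1*1)) = 139*(150 + (15 - 1)) = 139*(150 + 14) = 139*164 = 22796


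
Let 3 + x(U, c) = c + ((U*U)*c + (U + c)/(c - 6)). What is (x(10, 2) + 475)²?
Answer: 450241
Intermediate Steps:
x(U, c) = -3 + c + c*U² + (U + c)/(-6 + c) (x(U, c) = -3 + (c + ((U*U)*c + (U + c)/(c - 6))) = -3 + (c + (U²*c + (U + c)/(-6 + c))) = -3 + (c + (c*U² + (U + c)/(-6 + c))) = -3 + (c + c*U² + (U + c)/(-6 + c)) = -3 + c + c*U² + (U + c)/(-6 + c))
(x(10, 2) + 475)² = ((18 + 10 + 2² - 8*2 + 10²*2² - 6*2*10²)/(-6 + 2) + 475)² = ((18 + 10 + 4 - 16 + 100*4 - 6*2*100)/(-4) + 475)² = (-(18 + 10 + 4 - 16 + 400 - 1200)/4 + 475)² = (-¼*(-784) + 475)² = (196 + 475)² = 671² = 450241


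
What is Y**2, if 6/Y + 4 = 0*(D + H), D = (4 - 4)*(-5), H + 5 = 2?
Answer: 9/4 ≈ 2.2500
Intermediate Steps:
H = -3 (H = -5 + 2 = -3)
D = 0 (D = 0*(-5) = 0)
Y = -3/2 (Y = 6/(-4 + 0*(0 - 3)) = 6/(-4 + 0*(-3)) = 6/(-4 + 0) = 6/(-4) = 6*(-1/4) = -3/2 ≈ -1.5000)
Y**2 = (-3/2)**2 = 9/4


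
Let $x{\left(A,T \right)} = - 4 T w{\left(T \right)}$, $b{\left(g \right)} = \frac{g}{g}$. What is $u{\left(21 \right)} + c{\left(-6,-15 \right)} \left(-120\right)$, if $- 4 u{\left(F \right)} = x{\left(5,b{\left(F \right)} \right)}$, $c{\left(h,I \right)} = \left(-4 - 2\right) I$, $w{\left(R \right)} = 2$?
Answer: $-10798$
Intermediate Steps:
$b{\left(g \right)} = 1$
$c{\left(h,I \right)} = - 6 I$
$x{\left(A,T \right)} = - 8 T$ ($x{\left(A,T \right)} = - 4 T 2 = - 8 T$)
$u{\left(F \right)} = 2$ ($u{\left(F \right)} = - \frac{\left(-8\right) 1}{4} = \left(- \frac{1}{4}\right) \left(-8\right) = 2$)
$u{\left(21 \right)} + c{\left(-6,-15 \right)} \left(-120\right) = 2 + \left(-6\right) \left(-15\right) \left(-120\right) = 2 + 90 \left(-120\right) = 2 - 10800 = -10798$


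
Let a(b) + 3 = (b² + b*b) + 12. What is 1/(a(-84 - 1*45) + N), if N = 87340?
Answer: 1/120631 ≈ 8.2897e-6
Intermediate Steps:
a(b) = 9 + 2*b² (a(b) = -3 + ((b² + b*b) + 12) = -3 + ((b² + b²) + 12) = -3 + (2*b² + 12) = -3 + (12 + 2*b²) = 9 + 2*b²)
1/(a(-84 - 1*45) + N) = 1/((9 + 2*(-84 - 1*45)²) + 87340) = 1/((9 + 2*(-84 - 45)²) + 87340) = 1/((9 + 2*(-129)²) + 87340) = 1/((9 + 2*16641) + 87340) = 1/((9 + 33282) + 87340) = 1/(33291 + 87340) = 1/120631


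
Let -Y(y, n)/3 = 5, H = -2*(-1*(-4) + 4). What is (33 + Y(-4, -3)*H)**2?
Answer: 74529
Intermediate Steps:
H = -16 (H = -2*(4 + 4) = -2*8 = -16)
Y(y, n) = -15 (Y(y, n) = -3*5 = -15)
(33 + Y(-4, -3)*H)**2 = (33 - 15*(-16))**2 = (33 + 240)**2 = 273**2 = 74529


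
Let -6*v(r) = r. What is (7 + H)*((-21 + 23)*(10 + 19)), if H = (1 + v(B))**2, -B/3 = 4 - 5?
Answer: 841/2 ≈ 420.50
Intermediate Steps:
B = 3 (B = -3*(4 - 5) = -3*(-1) = 3)
v(r) = -r/6
H = 1/4 (H = (1 - 1/6*3)**2 = (1 - 1/2)**2 = (1/2)**2 = 1/4 ≈ 0.25000)
(7 + H)*((-21 + 23)*(10 + 19)) = (7 + 1/4)*((-21 + 23)*(10 + 19)) = 29*(2*29)/4 = (29/4)*58 = 841/2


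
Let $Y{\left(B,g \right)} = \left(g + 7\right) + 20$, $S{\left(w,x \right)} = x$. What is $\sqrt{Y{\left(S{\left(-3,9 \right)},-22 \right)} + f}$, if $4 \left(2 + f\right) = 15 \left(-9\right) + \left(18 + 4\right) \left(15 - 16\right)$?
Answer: $\frac{i \sqrt{145}}{2} \approx 6.0208 i$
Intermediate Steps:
$Y{\left(B,g \right)} = 27 + g$ ($Y{\left(B,g \right)} = \left(7 + g\right) + 20 = 27 + g$)
$f = - \frac{165}{4}$ ($f = -2 + \frac{15 \left(-9\right) + \left(18 + 4\right) \left(15 - 16\right)}{4} = -2 + \frac{-135 + 22 \left(-1\right)}{4} = -2 + \frac{-135 - 22}{4} = -2 + \frac{1}{4} \left(-157\right) = -2 - \frac{157}{4} = - \frac{165}{4} \approx -41.25$)
$\sqrt{Y{\left(S{\left(-3,9 \right)},-22 \right)} + f} = \sqrt{\left(27 - 22\right) - \frac{165}{4}} = \sqrt{5 - \frac{165}{4}} = \sqrt{- \frac{145}{4}} = \frac{i \sqrt{145}}{2}$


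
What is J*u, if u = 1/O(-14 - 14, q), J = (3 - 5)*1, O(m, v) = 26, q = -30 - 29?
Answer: -1/13 ≈ -0.076923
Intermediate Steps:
q = -59
J = -2 (J = -2*1 = -2)
u = 1/26 ≈ 0.038462
J*u = -2*1/26 = -1/13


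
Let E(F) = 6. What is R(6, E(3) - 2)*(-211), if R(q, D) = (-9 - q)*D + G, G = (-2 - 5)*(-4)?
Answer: 6752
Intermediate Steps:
G = 28 (G = -7*(-4) = 28)
R(q, D) = 28 + D*(-9 - q) (R(q, D) = (-9 - q)*D + 28 = D*(-9 - q) + 28 = 28 + D*(-9 - q))
R(6, E(3) - 2)*(-211) = (28 - 9*(6 - 2) - 1*(6 - 2)*6)*(-211) = (28 - 9*4 - 1*4*6)*(-211) = (28 - 36 - 24)*(-211) = -32*(-211) = 6752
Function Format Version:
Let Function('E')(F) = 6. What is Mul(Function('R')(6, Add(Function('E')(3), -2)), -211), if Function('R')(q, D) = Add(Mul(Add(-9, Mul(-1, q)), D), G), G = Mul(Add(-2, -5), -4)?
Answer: 6752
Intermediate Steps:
G = 28 (G = Mul(-7, -4) = 28)
Function('R')(q, D) = Add(28, Mul(D, Add(-9, Mul(-1, q)))) (Function('R')(q, D) = Add(Mul(Add(-9, Mul(-1, q)), D), 28) = Add(Mul(D, Add(-9, Mul(-1, q))), 28) = Add(28, Mul(D, Add(-9, Mul(-1, q)))))
Mul(Function('R')(6, Add(Function('E')(3), -2)), -211) = Mul(Add(28, Mul(-9, Add(6, -2)), Mul(-1, Add(6, -2), 6)), -211) = Mul(Add(28, Mul(-9, 4), Mul(-1, 4, 6)), -211) = Mul(Add(28, -36, -24), -211) = Mul(-32, -211) = 6752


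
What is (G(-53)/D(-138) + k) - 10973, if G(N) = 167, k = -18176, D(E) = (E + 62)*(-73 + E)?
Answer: -467433197/16036 ≈ -29149.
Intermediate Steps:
D(E) = (-73 + E)*(62 + E) (D(E) = (62 + E)*(-73 + E) = (-73 + E)*(62 + E))
(G(-53)/D(-138) + k) - 10973 = (167/(-4526 + (-138)² - 11*(-138)) - 18176) - 10973 = (167/(-4526 + 19044 + 1518) - 18176) - 10973 = (167/16036 - 18176) - 10973 = -291470169/16036 - 10973 = -467433197/16036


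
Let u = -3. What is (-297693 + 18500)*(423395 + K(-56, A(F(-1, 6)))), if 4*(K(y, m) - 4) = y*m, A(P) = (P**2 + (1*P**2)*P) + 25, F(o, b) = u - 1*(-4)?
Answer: -118104502053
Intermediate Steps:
F(o, b) = 1 (F(o, b) = -3 - 1*(-4) = -3 + 4 = 1)
A(P) = 25 + P**2 + P**3 (A(P) = (P**2 + P**2*P) + 25 = (P**2 + P**3) + 25 = 25 + P**2 + P**3)
K(y, m) = 4 + m*y/4 (K(y, m) = 4 + (y*m)/4 = 4 + (m*y)/4 = 4 + m*y/4)
(-297693 + 18500)*(423395 + K(-56, A(F(-1, 6)))) = (-297693 + 18500)*(423395 + (4 + (1/4)*(25 + 1**2 + 1**3)*(-56))) = -279193*(423395 + (4 + (1/4)*(25 + 1 + 1)*(-56))) = -279193*(423395 + (4 + (1/4)*27*(-56))) = -279193*(423395 + (4 - 378)) = -279193*(423395 - 374) = -279193*423021 = -118104502053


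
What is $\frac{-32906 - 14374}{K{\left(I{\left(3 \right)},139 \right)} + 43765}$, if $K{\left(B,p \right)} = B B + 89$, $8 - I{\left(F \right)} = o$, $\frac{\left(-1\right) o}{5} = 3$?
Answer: $- \frac{47280}{44383} \approx -1.0653$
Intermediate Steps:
$o = -15$ ($o = \left(-5\right) 3 = -15$)
$I{\left(F \right)} = 23$ ($I{\left(F \right)} = 8 - -15 = 8 + 15 = 23$)
$K{\left(B,p \right)} = 89 + B^{2}$ ($K{\left(B,p \right)} = B^{2} + 89 = 89 + B^{2}$)
$\frac{-32906 - 14374}{K{\left(I{\left(3 \right)},139 \right)} + 43765} = \frac{-32906 - 14374}{\left(89 + 23^{2}\right) + 43765} = - \frac{47280}{\left(89 + 529\right) + 43765} = - \frac{47280}{618 + 43765} = - \frac{47280}{44383}$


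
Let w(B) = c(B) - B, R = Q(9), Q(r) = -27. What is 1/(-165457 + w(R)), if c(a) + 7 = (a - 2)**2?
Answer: -1/164596 ≈ -6.0755e-6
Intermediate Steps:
R = -27
c(a) = -7 + (-2 + a)**2 (c(a) = -7 + (a - 2)**2 = -7 + (-2 + a)**2)
w(B) = -7 + (-2 + B)**2 - B (w(B) = (-7 + (-2 + B)**2) - B = -7 + (-2 + B)**2 - B)
1/(-165457 + w(R)) = 1/(-165457 + (-7 + (-2 - 27)**2 - 1*(-27))) = 1/(-165457 + (-7 + (-29)**2 + 27)) = 1/(-165457 + (-7 + 841 + 27)) = 1/(-165457 + 861) = 1/(-164596) = -1/164596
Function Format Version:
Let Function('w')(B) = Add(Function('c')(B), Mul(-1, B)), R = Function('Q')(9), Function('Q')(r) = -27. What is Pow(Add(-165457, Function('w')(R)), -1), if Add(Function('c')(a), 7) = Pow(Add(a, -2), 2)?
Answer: Rational(-1, 164596) ≈ -6.0755e-6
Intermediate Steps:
R = -27
Function('c')(a) = Add(-7, Pow(Add(-2, a), 2)) (Function('c')(a) = Add(-7, Pow(Add(a, -2), 2)) = Add(-7, Pow(Add(-2, a), 2)))
Function('w')(B) = Add(-7, Pow(Add(-2, B), 2), Mul(-1, B)) (Function('w')(B) = Add(Add(-7, Pow(Add(-2, B), 2)), Mul(-1, B)) = Add(-7, Pow(Add(-2, B), 2), Mul(-1, B)))
Pow(Add(-165457, Function('w')(R)), -1) = Pow(Add(-165457, Add(-7, Pow(Add(-2, -27), 2), Mul(-1, -27))), -1) = Pow(Add(-165457, Add(-7, Pow(-29, 2), 27)), -1) = Pow(Add(-165457, Add(-7, 841, 27)), -1) = Pow(Add(-165457, 861), -1) = Pow(-164596, -1) = Rational(-1, 164596)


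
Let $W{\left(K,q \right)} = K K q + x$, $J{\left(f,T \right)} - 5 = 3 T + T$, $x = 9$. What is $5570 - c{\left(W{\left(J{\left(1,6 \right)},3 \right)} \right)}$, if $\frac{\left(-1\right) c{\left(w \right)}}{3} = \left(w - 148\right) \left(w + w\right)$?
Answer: $36223298$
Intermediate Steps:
$J{\left(f,T \right)} = 5 + 4 T$ ($J{\left(f,T \right)} = 5 + \left(3 T + T\right) = 5 + 4 T$)
$W{\left(K,q \right)} = 9 + q K^{2}$ ($W{\left(K,q \right)} = K K q + 9 = K^{2} q + 9 = q K^{2} + 9 = 9 + q K^{2}$)
$c{\left(w \right)} = - 6 w \left(-148 + w\right)$ ($c{\left(w \right)} = - 3 \left(w - 148\right) \left(w + w\right) = - 3 \left(-148 + w\right) 2 w = - 3 \cdot 2 w \left(-148 + w\right) = - 6 w \left(-148 + w\right)$)
$5570 - c{\left(W{\left(J{\left(1,6 \right)},3 \right)} \right)} = 5570 - 6 \left(9 + 3 \left(5 + 4 \cdot 6\right)^{2}\right) \left(148 - \left(9 + 3 \left(5 + 4 \cdot 6\right)^{2}\right)\right) = 5570 - 6 \left(9 + 3 \left(5 + 24\right)^{2}\right) \left(148 - \left(9 + 3 \left(5 + 24\right)^{2}\right)\right) = 5570 - 6 \left(9 + 3 \cdot 29^{2}\right) \left(148 - \left(9 + 3 \cdot 29^{2}\right)\right) = 5570 - 6 \left(9 + 3 \cdot 841\right) \left(148 - \left(9 + 3 \cdot 841\right)\right) = 5570 - 6 \left(9 + 2523\right) \left(148 - \left(9 + 2523\right)\right) = 5570 - 6 \cdot 2532 \left(148 - 2532\right) = 5570 - 6 \cdot 2532 \left(-2384\right) = 5570 - -36217728 = 5570 + 36217728 = 36223298$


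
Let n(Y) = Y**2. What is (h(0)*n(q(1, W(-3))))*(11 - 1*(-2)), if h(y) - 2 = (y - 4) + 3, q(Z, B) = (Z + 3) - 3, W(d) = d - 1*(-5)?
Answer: 13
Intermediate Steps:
W(d) = 5 + d (W(d) = d + 5 = 5 + d)
q(Z, B) = Z (q(Z, B) = (3 + Z) - 3 = Z)
h(y) = 1 + y (h(y) = 2 + ((y - 4) + 3) = 2 + ((-4 + y) + 3) = 2 + (-1 + y) = 1 + y)
(h(0)*n(q(1, W(-3))))*(11 - 1*(-2)) = ((1 + 0)*1**2)*(11 - 1*(-2)) = (1*1)*(11 + 2) = 1*13 = 13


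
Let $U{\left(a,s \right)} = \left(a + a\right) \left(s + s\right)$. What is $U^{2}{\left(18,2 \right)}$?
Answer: $20736$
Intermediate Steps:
$U{\left(a,s \right)} = 4 a s$ ($U{\left(a,s \right)} = 2 a 2 s = 4 a s$)
$U^{2}{\left(18,2 \right)} = \left(4 \cdot 18 \cdot 2\right)^{2} = 144^{2} = 20736$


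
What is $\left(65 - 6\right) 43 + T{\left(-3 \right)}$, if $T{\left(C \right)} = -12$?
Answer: $2525$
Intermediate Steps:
$\left(65 - 6\right) 43 + T{\left(-3 \right)} = \left(65 - 6\right) 43 - 12 = 59 \cdot 43 - 12 = 2537 - 12 = 2525$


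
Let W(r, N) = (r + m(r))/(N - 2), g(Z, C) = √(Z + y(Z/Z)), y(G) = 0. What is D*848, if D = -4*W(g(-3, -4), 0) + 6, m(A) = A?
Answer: 5088 + 3392*I*√3 ≈ 5088.0 + 5875.1*I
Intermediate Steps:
g(Z, C) = √Z (g(Z, C) = √(Z + 0) = √Z)
W(r, N) = 2*r/(-2 + N) (W(r, N) = (r + r)/(N - 2) = (2*r)/(-2 + N) = 2*r/(-2 + N))
D = 6 + 4*I*√3 (D = -8*√(-3)/(-2 + 0) + 6 = -8*I*√3/(-2) + 6 = -8*I*√3*(-1)/2 + 6 = -(-4)*I*√3 + 6 = 4*I*√3 + 6 = 6 + 4*I*√3 ≈ 6.0 + 6.9282*I)
D*848 = (6 + 4*I*√3)*848 = 5088 + 3392*I*√3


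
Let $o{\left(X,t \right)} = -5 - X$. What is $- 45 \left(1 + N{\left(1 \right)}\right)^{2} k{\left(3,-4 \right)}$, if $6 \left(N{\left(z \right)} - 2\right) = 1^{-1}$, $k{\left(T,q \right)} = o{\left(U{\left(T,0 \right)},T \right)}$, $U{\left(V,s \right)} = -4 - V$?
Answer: $- \frac{1805}{2} \approx -902.5$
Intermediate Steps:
$k{\left(T,q \right)} = -1 + T$ ($k{\left(T,q \right)} = -5 - \left(-4 - T\right) = -5 + \left(4 + T\right) = -1 + T$)
$N{\left(z \right)} = \frac{13}{6}$ ($N{\left(z \right)} = 2 + \frac{1}{6 \cdot 1} = 2 + \frac{1}{6} \cdot 1 = 2 + \frac{1}{6} = \frac{13}{6}$)
$- 45 \left(1 + N{\left(1 \right)}\right)^{2} k{\left(3,-4 \right)} = - 45 \left(1 + \frac{13}{6}\right)^{2} \left(-1 + 3\right) = - 45 \left(\frac{19}{6}\right)^{2} \cdot 2 = \left(-45\right) \frac{361}{36} \cdot 2 = \left(- \frac{1805}{4}\right) 2 = - \frac{1805}{2}$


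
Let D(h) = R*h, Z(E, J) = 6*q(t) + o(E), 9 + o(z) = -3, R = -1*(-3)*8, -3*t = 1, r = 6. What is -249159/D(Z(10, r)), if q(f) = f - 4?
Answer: 83053/304 ≈ 273.20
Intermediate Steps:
t = -⅓ (t = -⅓*1 = -⅓ ≈ -0.33333)
q(f) = -4 + f
R = 24 (R = 3*8 = 24)
o(z) = -12 (o(z) = -9 - 3 = -12)
Z(E, J) = -38 (Z(E, J) = 6*(-4 - ⅓) - 12 = 6*(-13/3) - 12 = -26 - 12 = -38)
D(h) = 24*h
-249159/D(Z(10, r)) = -249159/(24*(-38)) = -249159/(-912) = -249159*(-1/912) = 83053/304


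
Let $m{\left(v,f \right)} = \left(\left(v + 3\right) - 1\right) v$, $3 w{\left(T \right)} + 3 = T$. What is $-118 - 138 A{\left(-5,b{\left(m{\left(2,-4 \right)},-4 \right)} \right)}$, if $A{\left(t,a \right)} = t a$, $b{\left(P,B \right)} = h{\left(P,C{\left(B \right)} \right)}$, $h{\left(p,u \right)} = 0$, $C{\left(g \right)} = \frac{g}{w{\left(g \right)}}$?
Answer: $-118$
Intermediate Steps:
$w{\left(T \right)} = -1 + \frac{T}{3}$
$C{\left(g \right)} = \frac{g}{-1 + \frac{g}{3}}$
$m{\left(v,f \right)} = v \left(2 + v\right)$ ($m{\left(v,f \right)} = \left(\left(3 + v\right) - 1\right) v = \left(2 + v\right) v = v \left(2 + v\right)$)
$b{\left(P,B \right)} = 0$
$A{\left(t,a \right)} = a t$
$-118 - 138 A{\left(-5,b{\left(m{\left(2,-4 \right)},-4 \right)} \right)} = -118 - 138 \cdot 0 \left(-5\right) = -118 - 0 = -118 + 0 = -118$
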